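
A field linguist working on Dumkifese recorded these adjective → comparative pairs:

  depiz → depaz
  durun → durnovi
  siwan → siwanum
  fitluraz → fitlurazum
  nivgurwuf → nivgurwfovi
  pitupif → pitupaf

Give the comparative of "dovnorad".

nivgurwuf and pitupif both end in -f yet inflect differently (nivgurwfovi, pitupaf), so the final letter is not what conditions the rule; the last vowel is.
"dovnorad" has last vowel 'a'. The stems whose last vowel is 'a' (siwan → siwanum, fitluraz → fitlurazum) add -um.
So dovnorad → dovnoradum.

dovnoradum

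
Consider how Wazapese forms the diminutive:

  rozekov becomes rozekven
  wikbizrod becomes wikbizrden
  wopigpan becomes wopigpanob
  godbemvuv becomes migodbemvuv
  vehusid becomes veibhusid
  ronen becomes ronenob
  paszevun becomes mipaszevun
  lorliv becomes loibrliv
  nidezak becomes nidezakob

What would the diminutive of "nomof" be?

nomfen

ronen and paszevun both end in -n yet inflect differently (ronenob, mipaszevun), so the final letter is not what conditions the rule; the last vowel is.
"nomof" has last vowel 'o'. The stems whose last vowel is 'o' (rozekov → rozekven, wikbizrod → wikbizrden) delete the last vowel and add -en.
The other patterns: stems whose last vowel is 'a' or 'e' add -ob; stems whose last vowel is 'u' add the prefix mi-; stems whose last vowel is 'i' insert -ib- after the first vowel.
So nomof → nomfen.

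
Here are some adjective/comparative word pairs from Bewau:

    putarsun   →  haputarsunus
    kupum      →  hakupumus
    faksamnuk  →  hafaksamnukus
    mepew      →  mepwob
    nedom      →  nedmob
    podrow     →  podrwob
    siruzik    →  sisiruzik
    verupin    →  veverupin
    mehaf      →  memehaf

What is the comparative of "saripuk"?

hasaripukus

kupum and nedom both end in -m yet inflect differently (hakupumus, nedmob), so the final letter is not what conditions the rule; the last vowel is.
"saripuk" has last vowel 'u'. The stems whose last vowel is 'u' (putarsun → haputarsunus, kupum → hakupumus, faksamnuk → hafaksamnukus) add ha- … -us around the stem.
So saripuk → hasaripukus.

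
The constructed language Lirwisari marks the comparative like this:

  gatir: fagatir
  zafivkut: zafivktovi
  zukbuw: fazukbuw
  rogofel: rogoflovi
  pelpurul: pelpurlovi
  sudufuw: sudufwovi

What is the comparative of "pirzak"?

fapirzak

sudufuw and zukbuw both end in -w yet inflect differently (sudufwovi, fazukbuw), so the final letter is not what conditions the rule; the number of vowels is.
"pirzak" has 2 vowels. The stems with 2 vowels (zukbuw → fazukbuw, gatir → fagatir) add the prefix fa-.
So pirzak → fapirzak.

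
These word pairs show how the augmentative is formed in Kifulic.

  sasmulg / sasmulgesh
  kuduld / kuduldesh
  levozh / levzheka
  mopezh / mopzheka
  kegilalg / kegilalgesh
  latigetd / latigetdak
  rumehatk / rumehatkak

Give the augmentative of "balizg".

balzgeka

kuduld and latigetd both end in -d yet inflect differently (kuduldesh, latigetdak), so the final letter is not what conditions the rule; the second-to-last letter is.
"balizg" has second-to-last letter 'z'. The stems whose second-to-last letter is 'z' (mopezh → mopzheka, levozh → levzheka) delete the last vowel and add -eka.
The other patterns: stems whose second-to-last letter is 'l' add -esh; stems whose second-to-last letter is 't' add -ak.
So balizg → balzgeka.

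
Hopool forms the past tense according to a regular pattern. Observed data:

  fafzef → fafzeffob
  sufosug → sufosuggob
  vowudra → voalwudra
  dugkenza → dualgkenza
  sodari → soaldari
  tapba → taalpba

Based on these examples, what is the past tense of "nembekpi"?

sufosug and sodari both begin with s- yet inflect differently (sufosuggob, soaldari), so the first letter is not what conditions the rule; whether the stem ends in a vowel or a consonant is.
"nembekpi" ends in a vowel. The stems ending in a vowel (vowudra → voalwudra, dugkenza → dualgkenza, sodari → soaldari) insert -al- after the first vowel.
So nembekpi → nealmbekpi.

nealmbekpi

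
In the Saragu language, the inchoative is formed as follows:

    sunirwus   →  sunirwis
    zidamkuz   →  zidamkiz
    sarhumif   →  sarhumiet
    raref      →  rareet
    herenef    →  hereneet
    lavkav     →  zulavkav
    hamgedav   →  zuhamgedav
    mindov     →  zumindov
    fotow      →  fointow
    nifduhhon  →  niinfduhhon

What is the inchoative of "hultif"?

mindov and fotow both have last vowel 'o' yet inflect differently (zumindov, fointow), so the last vowel is not what conditions the rule; the final letter is.
"hultif" ends in -f. The stems ending in -f (sarhumif → sarhumiet, raref → rareet, herenef → hereneet) drop the final letter and add -et.
So hultif → hultiet.

hultiet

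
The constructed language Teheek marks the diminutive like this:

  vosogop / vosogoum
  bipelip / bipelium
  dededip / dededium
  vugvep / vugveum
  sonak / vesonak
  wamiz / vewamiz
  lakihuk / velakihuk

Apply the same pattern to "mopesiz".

vemopesiz

bipelip and wamiz both have last vowel 'i' yet inflect differently (bipelium, vewamiz), so the last vowel is not what conditions the rule; the final letter is.
"mopesiz" ends in -z. The one such stem in the data (wamiz → vewamiz) adds the prefix ve-, so the same rule applies.
So mopesiz → vemopesiz.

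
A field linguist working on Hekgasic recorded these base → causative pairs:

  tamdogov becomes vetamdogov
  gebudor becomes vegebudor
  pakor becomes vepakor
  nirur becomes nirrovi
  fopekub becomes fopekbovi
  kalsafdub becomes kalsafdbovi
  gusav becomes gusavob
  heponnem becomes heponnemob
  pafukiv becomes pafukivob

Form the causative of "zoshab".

gebudor and nirur both end in -r yet inflect differently (vegebudor, nirrovi), so the final letter is not what conditions the rule; the last vowel is.
"zoshab" has last vowel 'a'. The one such stem in the data (gusav → gusavob) adds -ob, so the same rule applies.
The other patterns: stems whose last vowel is 'o' add the prefix ve-; stems whose last vowel is 'u' delete the last vowel and add -ovi.
So zoshab → zoshabob.

zoshabob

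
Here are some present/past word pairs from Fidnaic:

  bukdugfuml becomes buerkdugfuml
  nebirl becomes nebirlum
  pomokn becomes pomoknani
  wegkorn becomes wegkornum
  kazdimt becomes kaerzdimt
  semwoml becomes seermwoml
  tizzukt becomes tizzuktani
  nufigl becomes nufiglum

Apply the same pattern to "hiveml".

hierveml

kazdimt and tizzukt both end in -t yet inflect differently (kaerzdimt, tizzuktani), so the final letter is not what conditions the rule; the second-to-last letter is.
"hiveml" has second-to-last letter 'm'. The stems whose second-to-last letter is 'm' (kazdimt → kaerzdimt, bukdugfuml → buerkdugfuml, semwoml → seermwoml) insert -er- after the first vowel.
So hiveml → hierveml.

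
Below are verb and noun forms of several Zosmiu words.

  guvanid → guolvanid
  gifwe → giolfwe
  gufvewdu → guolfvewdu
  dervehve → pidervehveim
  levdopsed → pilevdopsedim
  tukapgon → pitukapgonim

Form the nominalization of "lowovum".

pilowovumim

"lowovum" begins with l-. The one such stem in the data (levdopsed → pilevdopsedim) adds pi- … -im around the stem, so the same rule applies.
The other pattern: stems beginning with g- insert -ol- after the first vowel.
So lowovum → pilowovumim.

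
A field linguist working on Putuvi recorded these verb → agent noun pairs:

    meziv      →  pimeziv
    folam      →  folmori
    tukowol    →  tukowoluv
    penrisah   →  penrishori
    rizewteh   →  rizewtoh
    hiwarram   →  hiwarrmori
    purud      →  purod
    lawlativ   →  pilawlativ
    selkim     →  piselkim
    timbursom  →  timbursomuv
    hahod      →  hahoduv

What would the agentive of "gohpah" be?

rizewteh and penrisah both end in -h yet inflect differently (rizewtoh, penrishori), so the final letter is not what conditions the rule; the last vowel is.
"gohpah" has last vowel 'a'. The stems whose last vowel is 'a' (hiwarram → hiwarrmori, penrisah → penrishori, folam → folmori) delete the last vowel and add -ori.
So gohpah → gohphori.

gohphori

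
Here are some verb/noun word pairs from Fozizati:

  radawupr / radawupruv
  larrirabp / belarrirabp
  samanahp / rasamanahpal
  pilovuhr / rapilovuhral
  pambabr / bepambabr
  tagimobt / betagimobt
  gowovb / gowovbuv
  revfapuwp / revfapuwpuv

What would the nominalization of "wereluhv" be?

rawereluhval

pambabr and pilovuhr both end in -r yet inflect differently (bepambabr, rapilovuhral), so the final letter is not what conditions the rule; the second-to-last letter is.
"wereluhv" has second-to-last letter 'h'. The stems whose second-to-last letter is 'h' (pilovuhr → rapilovuhral, samanahp → rasamanahpal) add ra- … -al around the stem.
The other patterns: stems whose second-to-last letter is 'b' add the prefix be-; stems whose second-to-last letter is 'p', 'v' or 'w' add -uv.
So wereluhv → rawereluhval.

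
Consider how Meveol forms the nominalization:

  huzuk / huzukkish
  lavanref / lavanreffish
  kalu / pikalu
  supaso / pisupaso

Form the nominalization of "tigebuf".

tigebuffish

huzuk and kalu both have last vowel 'u' yet inflect differently (huzukkish, pikalu), so the last vowel is not what conditions the rule; whether the stem ends in a vowel or a consonant is.
"tigebuf" ends in a consonant. The stems ending in a consonant (huzuk → huzukkish, lavanref → lavanreffish) double the final consonant and add -ish.
The other pattern: stems ending in a vowel add the prefix pi-.
So tigebuf → tigebuffish.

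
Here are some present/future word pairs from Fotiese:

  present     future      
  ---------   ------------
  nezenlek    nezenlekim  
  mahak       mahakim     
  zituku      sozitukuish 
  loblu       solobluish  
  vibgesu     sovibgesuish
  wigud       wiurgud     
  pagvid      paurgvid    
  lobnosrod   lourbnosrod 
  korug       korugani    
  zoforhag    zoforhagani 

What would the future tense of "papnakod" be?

paurpnakod

zituku and wigud both have last vowel 'u' yet inflect differently (sozitukuish, wiurgud), so the last vowel is not what conditions the rule; the final letter is.
"papnakod" ends in -d. The stems ending in -d (wigud → wiurgud, pagvid → paurgvid, lobnosrod → lourbnosrod) insert -ur- after the first vowel.
The other patterns: stems ending in -k add -im; stems ending in -u add so- … -ish around the stem; stems ending in -g add -ani.
So papnakod → paurpnakod.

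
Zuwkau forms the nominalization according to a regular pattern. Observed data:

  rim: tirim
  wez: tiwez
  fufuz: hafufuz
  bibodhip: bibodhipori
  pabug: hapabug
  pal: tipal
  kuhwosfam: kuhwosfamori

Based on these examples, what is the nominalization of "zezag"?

"zezag" has 2 vowels. The stems with 2 vowels (fufuz → hafufuz, pabug → hapabug) add the prefix ha-.
So zezag → hazezag.

hazezag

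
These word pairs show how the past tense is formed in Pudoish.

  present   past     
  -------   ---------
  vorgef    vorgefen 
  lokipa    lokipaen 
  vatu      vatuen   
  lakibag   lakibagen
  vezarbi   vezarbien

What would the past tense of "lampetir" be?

lampetiren

Every pair shown (vorgef → vorgefen, lokipa → lokipaen, vatu → vatuen, …) follows the same rule: add -en.
So lampetir → lampetiren.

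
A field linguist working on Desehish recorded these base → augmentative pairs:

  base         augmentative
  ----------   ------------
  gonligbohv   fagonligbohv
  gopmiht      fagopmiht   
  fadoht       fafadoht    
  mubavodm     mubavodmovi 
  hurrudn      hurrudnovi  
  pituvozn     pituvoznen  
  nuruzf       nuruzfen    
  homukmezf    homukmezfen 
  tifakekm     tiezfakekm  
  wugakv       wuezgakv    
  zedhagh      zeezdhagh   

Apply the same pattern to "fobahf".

"fobahf" has second-to-last letter 'h'. The stems whose second-to-last letter is 'h' (gonligbohv → fagonligbohv, gopmiht → fagopmiht, fadoht → fafadoht) add the prefix fa-.
The other patterns: stems whose second-to-last letter is 'd' add -ovi; stems whose second-to-last letter is 'z' add -en; stems whose second-to-last letter is 'g' or 'k' insert -ez- after the first vowel.
So fobahf → fafobahf.

fafobahf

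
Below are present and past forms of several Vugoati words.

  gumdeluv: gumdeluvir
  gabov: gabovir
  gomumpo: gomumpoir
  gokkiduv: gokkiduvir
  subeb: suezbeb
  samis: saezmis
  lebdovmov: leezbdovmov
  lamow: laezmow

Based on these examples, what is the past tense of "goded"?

godedir

gumdeluv and lebdovmov both end in -v yet inflect differently (gumdeluvir, leezbdovmov), so the final letter is not what conditions the rule; the first letter is.
"goded" begins with g-. The stems beginning with g- (gumdeluv → gumdeluvir, gabov → gabovir, gomumpo → gomumpoir) add -ir.
The other pattern: stems beginning with l- or s- insert -ez- after the first vowel.
So goded → godedir.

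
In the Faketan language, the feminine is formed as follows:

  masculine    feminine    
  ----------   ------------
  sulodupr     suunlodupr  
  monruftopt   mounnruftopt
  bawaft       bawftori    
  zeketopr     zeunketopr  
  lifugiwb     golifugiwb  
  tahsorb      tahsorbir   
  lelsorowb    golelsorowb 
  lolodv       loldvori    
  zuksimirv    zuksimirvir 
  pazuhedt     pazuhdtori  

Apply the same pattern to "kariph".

zuksimirv and lolodv both end in -v yet inflect differently (zuksimirvir, loldvori), so the final letter is not what conditions the rule; the second-to-last letter is.
"kariph" has second-to-last letter 'p'. The stems whose second-to-last letter is 'p' (monruftopt → mounnruftopt, sulodupr → suunlodupr, zeketopr → zeunketopr) insert -un- after the first vowel.
The other patterns: stems whose second-to-last letter is 'r' add -ir; stems whose second-to-last letter is 'd' or 'f' delete the last vowel and add -ori; stems whose second-to-last letter is 'w' add the prefix go-.
So kariph → kaunriph.

kaunriph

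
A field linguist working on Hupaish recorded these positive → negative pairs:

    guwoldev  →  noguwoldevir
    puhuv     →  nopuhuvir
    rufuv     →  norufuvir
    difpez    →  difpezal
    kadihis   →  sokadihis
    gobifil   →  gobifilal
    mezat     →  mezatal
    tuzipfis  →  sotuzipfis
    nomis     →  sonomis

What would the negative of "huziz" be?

"huziz" ends in -z. The one such stem in the data (difpez → difpezal) adds -al, so the same rule applies.
The other patterns: stems ending in -v add no- … -ir around the stem; stems ending in -s add the prefix so-.
So huziz → huzizal.

huzizal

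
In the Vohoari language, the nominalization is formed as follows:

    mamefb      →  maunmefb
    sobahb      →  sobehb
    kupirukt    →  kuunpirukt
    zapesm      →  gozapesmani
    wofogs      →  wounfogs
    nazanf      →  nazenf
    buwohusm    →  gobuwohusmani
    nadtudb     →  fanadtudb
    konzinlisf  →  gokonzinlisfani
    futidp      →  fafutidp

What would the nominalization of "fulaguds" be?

"fulaguds" has second-to-last letter 'd'. The stems whose second-to-last letter is 'd' (futidp → fafutidp, nadtudb → fanadtudb) add the prefix fa-.
The other patterns: stems whose second-to-last letter is 'h' or 'n' change the last vowel to 'e'; stems whose second-to-last letter is 's' add go- … -ani around the stem; stems whose second-to-last letter is 'f', 'g' or 'k' insert -un- after the first vowel.
So fulaguds → fafulaguds.

fafulaguds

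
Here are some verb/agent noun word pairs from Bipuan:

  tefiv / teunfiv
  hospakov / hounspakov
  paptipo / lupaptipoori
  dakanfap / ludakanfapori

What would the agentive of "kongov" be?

kounngov

hospakov and paptipo both have last vowel 'o' yet inflect differently (hounspakov, lupaptipoori), so the last vowel is not what conditions the rule; the final letter is.
"kongov" ends in -v. The stems ending in -v (tefiv → teunfiv, hospakov → hounspakov) insert -un- after the first vowel.
So kongov → kounngov.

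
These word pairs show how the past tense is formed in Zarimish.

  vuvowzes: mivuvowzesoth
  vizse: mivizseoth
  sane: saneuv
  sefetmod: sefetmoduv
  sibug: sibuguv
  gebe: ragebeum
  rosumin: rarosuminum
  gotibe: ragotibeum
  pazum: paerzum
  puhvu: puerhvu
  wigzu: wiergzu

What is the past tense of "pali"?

vizse and sane both end in -e yet inflect differently (mivizseoth, saneuv), so the final letter is not what conditions the rule; the first letter is.
"pali" begins with p-. The stems beginning with p- (pazum → paerzum, puhvu → puerhvu) insert -er- after the first vowel.
The other patterns: stems beginning with v- add mi- … -oth around the stem; stems beginning with s- add -uv; stems beginning with g- or r- add ra- … -um around the stem.
So pali → paerli.

paerli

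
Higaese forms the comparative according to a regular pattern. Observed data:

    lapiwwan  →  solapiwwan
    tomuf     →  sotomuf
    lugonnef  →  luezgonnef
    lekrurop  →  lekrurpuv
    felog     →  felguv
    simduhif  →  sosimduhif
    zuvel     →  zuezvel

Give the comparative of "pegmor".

lugonnef and tomuf both end in -f yet inflect differently (luezgonnef, sotomuf), so the final letter is not what conditions the rule; the last vowel is.
"pegmor" has last vowel 'o'. The stems whose last vowel is 'o' (lekrurop → lekrurpuv, felog → felguv) delete the last vowel and add -uv.
So pegmor → pegmruv.

pegmruv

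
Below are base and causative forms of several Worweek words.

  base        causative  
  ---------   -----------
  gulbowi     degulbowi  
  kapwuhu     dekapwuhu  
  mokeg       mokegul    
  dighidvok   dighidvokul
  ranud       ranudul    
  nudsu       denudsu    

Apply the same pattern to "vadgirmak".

"vadgirmak" ends in a consonant. The stems ending in a consonant (mokeg → mokegul, dighidvok → dighidvokul, ranud → ranudul) add -ul.
The other pattern: stems ending in a vowel add the prefix de-.
So vadgirmak → vadgirmakul.

vadgirmakul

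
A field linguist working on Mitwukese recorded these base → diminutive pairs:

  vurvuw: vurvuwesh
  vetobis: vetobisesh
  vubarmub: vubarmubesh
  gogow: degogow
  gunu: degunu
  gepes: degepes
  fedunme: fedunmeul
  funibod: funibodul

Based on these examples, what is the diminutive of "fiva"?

fivaul

vurvuw and gogow both end in -w yet inflect differently (vurvuwesh, degogow), so the final letter is not what conditions the rule; the first letter is.
"fiva" begins with f-. The stems beginning with f- (fedunme → fedunmeul, funibod → funibodul) add -ul.
The other patterns: stems beginning with v- add -esh; stems beginning with g- add the prefix de-.
So fiva → fivaul.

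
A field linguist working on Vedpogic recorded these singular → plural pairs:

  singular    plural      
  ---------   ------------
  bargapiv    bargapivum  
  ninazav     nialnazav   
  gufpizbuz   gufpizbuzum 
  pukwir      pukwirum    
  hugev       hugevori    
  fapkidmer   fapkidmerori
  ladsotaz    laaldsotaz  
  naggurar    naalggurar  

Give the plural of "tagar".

fapkidmer and naggurar both end in -r yet inflect differently (fapkidmerori, naalggurar), so the final letter is not what conditions the rule; the last vowel is.
"tagar" has last vowel 'a'. The stems whose last vowel is 'a' (naggurar → naalggurar, ninazav → nialnazav, ladsotaz → laaldsotaz) insert -al- after the first vowel.
So tagar → taalgar.

taalgar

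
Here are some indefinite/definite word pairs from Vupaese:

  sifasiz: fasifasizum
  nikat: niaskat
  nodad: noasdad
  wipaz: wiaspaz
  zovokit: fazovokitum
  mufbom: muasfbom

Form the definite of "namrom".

"namrom" has last vowel 'o'. The one such stem in the data (mufbom → muasfbom) inserts -as- after the first vowel (as do nodad, wipaz), so the same rule applies.
So namrom → naasmrom.

naasmrom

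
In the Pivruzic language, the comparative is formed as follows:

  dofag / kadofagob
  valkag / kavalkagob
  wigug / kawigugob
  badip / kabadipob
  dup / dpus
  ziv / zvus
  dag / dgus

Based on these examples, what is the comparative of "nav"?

badip and dup both end in -p yet inflect differently (kabadipob, dpus), so the final letter is not what conditions the rule; the number of vowels is.
"nav" has 1 vowel. The stems with 1 vowel (dup → dpus, ziv → zvus, dag → dgus) delete the last vowel and add -us.
The other pattern: stems with 2 vowels add ka- … -ob around the stem.
So nav → nvus.

nvus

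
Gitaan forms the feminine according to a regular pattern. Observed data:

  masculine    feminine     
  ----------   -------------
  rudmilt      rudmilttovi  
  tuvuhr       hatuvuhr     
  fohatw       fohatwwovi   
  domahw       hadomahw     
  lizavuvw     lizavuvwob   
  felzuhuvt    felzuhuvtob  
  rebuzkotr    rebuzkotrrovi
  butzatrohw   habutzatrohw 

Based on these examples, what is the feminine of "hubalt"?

"hubalt" has second-to-last letter 'l'. The one such stem in the data (rudmilt → rudmilttovi) doubles the final consonant and adds -ovi (as do fohatw, rebuzkotr), so the same rule applies.
So hubalt → hubalttovi.

hubalttovi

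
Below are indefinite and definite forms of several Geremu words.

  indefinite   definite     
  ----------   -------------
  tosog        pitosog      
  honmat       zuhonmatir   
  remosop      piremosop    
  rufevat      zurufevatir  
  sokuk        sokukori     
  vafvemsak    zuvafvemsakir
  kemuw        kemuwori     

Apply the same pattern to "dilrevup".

sokuk and vafvemsak both end in -k yet inflect differently (sokukori, zuvafvemsakir), so the final letter is not what conditions the rule; the last vowel is.
"dilrevup" has last vowel 'u'. The stems whose last vowel is 'u' (kemuw → kemuwori, sokuk → sokukori) add -ori.
The other patterns: stems whose last vowel is 'a' add zu- … -ir around the stem; stems whose last vowel is 'o' add the prefix pi-.
So dilrevup → dilrevupori.

dilrevupori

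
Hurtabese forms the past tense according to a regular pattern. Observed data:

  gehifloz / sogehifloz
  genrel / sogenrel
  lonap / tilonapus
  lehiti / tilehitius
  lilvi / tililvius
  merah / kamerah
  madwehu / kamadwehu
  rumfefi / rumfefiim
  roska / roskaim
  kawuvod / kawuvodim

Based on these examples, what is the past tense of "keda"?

lehiti and rumfefi both end in -i yet inflect differently (tilehitius, rumfefiim), so the final letter is not what conditions the rule; the first letter is.
"keda" begins with k-. The one such stem in the data (kawuvod → kawuvodim) adds -im, so the same rule applies.
The other patterns: stems beginning with g- add the prefix so-; stems beginning with l- add ti- … -us around the stem; stems beginning with m- add the prefix ka-.
So keda → kedaim.

kedaim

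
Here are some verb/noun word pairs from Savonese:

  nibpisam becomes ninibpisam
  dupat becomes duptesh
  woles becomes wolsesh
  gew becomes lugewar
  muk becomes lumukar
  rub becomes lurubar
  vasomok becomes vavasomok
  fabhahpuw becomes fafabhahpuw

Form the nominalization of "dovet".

dovtesh

gew and fabhahpuw both end in -w yet inflect differently (lugewar, fafabhahpuw), so the final letter is not what conditions the rule; the number of vowels is.
"dovet" has 2 vowels. The stems with 2 vowels (woles → wolsesh, dupat → duptesh) delete the last vowel and add -esh.
So dovet → dovtesh.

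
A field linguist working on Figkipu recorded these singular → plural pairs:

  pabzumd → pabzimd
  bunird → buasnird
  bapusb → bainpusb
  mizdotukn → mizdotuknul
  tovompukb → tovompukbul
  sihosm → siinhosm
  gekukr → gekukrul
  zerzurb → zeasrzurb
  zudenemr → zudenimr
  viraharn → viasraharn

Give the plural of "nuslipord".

tovompukb and zerzurb both end in -b yet inflect differently (tovompukbul, zeasrzurb), so the final letter is not what conditions the rule; the second-to-last letter is.
"nuslipord" has second-to-last letter 'r'. The stems whose second-to-last letter is 'r' (zerzurb → zeasrzurb, bunird → buasnird, viraharn → viasraharn) insert -as- after the first vowel.
So nuslipord → nuasslipord.

nuasslipord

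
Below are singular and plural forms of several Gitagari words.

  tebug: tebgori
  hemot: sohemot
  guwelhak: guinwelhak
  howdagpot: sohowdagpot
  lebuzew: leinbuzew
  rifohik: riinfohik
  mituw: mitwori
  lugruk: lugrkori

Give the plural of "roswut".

roswtori

"roswut" has last vowel 'u'. The stems whose last vowel is 'u' (mituw → mitwori, lugruk → lugrkori, tebug → tebgori) delete the last vowel and add -ori.
So roswut → roswtori.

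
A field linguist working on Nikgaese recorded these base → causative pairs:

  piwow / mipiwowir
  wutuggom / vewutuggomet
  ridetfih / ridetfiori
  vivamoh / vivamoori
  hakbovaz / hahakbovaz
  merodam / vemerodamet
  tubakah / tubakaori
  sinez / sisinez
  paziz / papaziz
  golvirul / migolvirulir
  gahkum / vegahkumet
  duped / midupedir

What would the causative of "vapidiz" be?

tubakah and merodam both have last vowel 'a' yet inflect differently (tubakaori, vemerodamet), so the last vowel is not what conditions the rule; the final letter is.
"vapidiz" ends in -z. The stems ending in -z (sinez → sisinez, hakbovaz → hahakbovaz, paziz → papaziz) repeat the first consonant+vowel as a prefix.
The other patterns: stems ending in -h drop the final letter and add -ori; stems ending in -m add ve- … -et around the stem; stems ending in -d, -l or -w add mi- … -ir around the stem.
So vapidiz → vavapidiz.

vavapidiz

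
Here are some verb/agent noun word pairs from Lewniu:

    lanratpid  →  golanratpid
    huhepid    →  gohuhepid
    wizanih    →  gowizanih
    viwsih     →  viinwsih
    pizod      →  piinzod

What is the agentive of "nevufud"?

gonevufud

"nevufud" has 3 vowels. The stems with 3 vowels (lanratpid → golanratpid, huhepid → gohuhepid, wizanih → gowizanih) add the prefix go-.
So nevufud → gonevufud.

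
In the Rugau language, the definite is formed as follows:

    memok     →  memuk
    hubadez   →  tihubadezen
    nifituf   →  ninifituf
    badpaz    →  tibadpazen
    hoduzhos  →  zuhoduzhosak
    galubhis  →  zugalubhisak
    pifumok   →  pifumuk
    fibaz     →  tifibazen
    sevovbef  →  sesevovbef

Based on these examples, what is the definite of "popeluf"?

popopeluf

"popeluf" ends in -f. The stems ending in -f (nifituf → ninifituf, sevovbef → sesevovbef) repeat the first consonant+vowel as a prefix.
So popeluf → popopeluf.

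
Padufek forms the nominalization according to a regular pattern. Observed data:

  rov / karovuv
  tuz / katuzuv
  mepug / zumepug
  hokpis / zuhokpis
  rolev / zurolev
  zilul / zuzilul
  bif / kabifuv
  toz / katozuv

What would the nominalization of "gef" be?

"gef" has 1 vowel. The stems with 1 vowel (toz → katozuv, rov → karovuv, bif → kabifuv) add ka- … -uv around the stem.
The other pattern: stems with 2 vowels add the prefix zu-.
So gef → kagefuv.

kagefuv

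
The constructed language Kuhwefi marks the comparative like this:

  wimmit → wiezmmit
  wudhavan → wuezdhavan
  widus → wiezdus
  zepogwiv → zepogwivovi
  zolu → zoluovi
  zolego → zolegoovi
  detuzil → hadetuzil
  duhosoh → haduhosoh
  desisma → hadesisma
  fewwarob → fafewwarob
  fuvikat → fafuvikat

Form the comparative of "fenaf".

fafenaf

wimmit and fuvikat both end in -t yet inflect differently (wiezmmit, fafuvikat), so the final letter is not what conditions the rule; the first letter is.
"fenaf" begins with f-. The stems beginning with f- (fewwarob → fafewwarob, fuvikat → fafuvikat) add the prefix fa-.
So fenaf → fafenaf.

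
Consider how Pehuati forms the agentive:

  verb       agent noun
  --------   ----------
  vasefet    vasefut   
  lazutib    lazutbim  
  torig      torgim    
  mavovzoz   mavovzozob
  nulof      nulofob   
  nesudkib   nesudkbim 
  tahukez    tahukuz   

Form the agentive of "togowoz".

tahukez and mavovzoz both end in -z yet inflect differently (tahukuz, mavovzozob), so the final letter is not what conditions the rule; the last vowel is.
"togowoz" has last vowel 'o'. The stems whose last vowel is 'o' (nulof → nulofob, mavovzoz → mavovzozob) add -ob.
The other patterns: stems whose last vowel is 'i' delete the last vowel and add -im; stems whose last vowel is 'e' change the last vowel to 'u'.
So togowoz → togowozob.

togowozob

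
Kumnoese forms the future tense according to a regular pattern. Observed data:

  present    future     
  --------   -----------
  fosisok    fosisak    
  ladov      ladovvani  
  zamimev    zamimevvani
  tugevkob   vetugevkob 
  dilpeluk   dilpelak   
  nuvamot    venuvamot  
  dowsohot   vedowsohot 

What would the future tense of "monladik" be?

monladak

"monladik" ends in -k. The stems ending in -k (fosisok → fosisak, dilpeluk → dilpelak) change the last vowel to 'a'.
The other patterns: stems ending in -v double the final consonant and add -ani; stems ending in -b or -t add the prefix ve-.
So monladik → monladak.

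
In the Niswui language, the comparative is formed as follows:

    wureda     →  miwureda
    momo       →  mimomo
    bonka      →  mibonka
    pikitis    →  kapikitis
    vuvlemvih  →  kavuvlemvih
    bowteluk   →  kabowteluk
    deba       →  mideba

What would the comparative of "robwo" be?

bonka and bowteluk both begin with b- yet inflect differently (mibonka, kabowteluk), so the first letter is not what conditions the rule; whether the stem ends in a vowel or a consonant is.
"robwo" ends in a vowel. The stems ending in a vowel (wureda → miwureda, deba → mideba, bonka → mibonka) add the prefix mi-.
So robwo → mirobwo.

mirobwo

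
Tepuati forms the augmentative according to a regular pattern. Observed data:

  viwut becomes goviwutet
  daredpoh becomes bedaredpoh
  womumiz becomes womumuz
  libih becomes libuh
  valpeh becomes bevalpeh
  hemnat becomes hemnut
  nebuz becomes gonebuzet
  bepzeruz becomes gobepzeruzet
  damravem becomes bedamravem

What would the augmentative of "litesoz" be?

bepzeruz and womumiz both end in -z yet inflect differently (gobepzeruzet, womumuz), so the final letter is not what conditions the rule; the last vowel is.
"litesoz" has last vowel 'o'. The one such stem in the data (daredpoh → bedaredpoh) adds the prefix be-, so the same rule applies.
So litesoz → belitesoz.

belitesoz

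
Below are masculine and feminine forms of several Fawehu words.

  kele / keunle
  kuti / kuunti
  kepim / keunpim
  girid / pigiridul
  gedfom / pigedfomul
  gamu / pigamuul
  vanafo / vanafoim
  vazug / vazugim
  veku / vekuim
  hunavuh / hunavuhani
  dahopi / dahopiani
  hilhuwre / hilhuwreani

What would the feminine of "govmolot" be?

pigovmolotul

"govmolot" begins with g-. The stems beginning with g- (girid → pigiridul, gedfom → pigedfomul, gamu → pigamuul) add pi- … -ul around the stem.
So govmolot → pigovmolotul.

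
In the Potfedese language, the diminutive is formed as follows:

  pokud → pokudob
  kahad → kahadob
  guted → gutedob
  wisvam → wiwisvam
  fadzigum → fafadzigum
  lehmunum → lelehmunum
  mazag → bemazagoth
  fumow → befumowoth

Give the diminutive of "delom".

kahad and wisvam both have last vowel 'a' yet inflect differently (kahadob, wiwisvam), so the last vowel is not what conditions the rule; the final letter is.
"delom" ends in -m. The stems ending in -m (wisvam → wiwisvam, fadzigum → fafadzigum, lehmunum → lelehmunum) repeat the first consonant+vowel as a prefix.
The other patterns: stems ending in -d add -ob; stems ending in -g or -w add be- … -oth around the stem.
So delom → dedelom.

dedelom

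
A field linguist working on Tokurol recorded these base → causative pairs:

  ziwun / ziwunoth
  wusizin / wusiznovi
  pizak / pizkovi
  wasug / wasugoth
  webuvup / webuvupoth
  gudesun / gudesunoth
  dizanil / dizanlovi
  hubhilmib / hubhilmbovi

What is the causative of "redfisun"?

"redfisun" has last vowel 'u'. The stems whose last vowel is 'u' (ziwun → ziwunoth, gudesun → gudesunoth, webuvup → webuvupoth) add -oth.
The other pattern: stems whose last vowel is 'a' or 'i' delete the last vowel and add -ovi.
So redfisun → redfisunoth.

redfisunoth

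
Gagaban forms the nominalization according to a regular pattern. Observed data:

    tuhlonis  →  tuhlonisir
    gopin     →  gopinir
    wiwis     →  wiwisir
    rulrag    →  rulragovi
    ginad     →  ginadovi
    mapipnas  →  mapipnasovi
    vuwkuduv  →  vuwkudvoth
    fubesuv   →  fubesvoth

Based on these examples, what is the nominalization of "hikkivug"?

tuhlonis and mapipnas both end in -s yet inflect differently (tuhlonisir, mapipnasovi), so the final letter is not what conditions the rule; the last vowel is.
"hikkivug" has last vowel 'u'. The stems whose last vowel is 'u' (vuwkuduv → vuwkudvoth, fubesuv → fubesvoth) delete the last vowel and add -oth.
The other patterns: stems whose last vowel is 'i' add -ir; stems whose last vowel is 'a' add -ovi.
So hikkivug → hikkivgoth.

hikkivgoth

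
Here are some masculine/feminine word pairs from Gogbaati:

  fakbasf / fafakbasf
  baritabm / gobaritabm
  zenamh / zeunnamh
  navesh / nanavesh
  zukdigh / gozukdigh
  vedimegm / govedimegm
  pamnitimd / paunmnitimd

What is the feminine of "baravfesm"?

babaravfesm

"baravfesm" has second-to-last letter 's'. The stems whose second-to-last letter is 's' (navesh → nanavesh, fakbasf → fafakbasf) repeat the first consonant+vowel as a prefix.
So baravfesm → babaravfesm.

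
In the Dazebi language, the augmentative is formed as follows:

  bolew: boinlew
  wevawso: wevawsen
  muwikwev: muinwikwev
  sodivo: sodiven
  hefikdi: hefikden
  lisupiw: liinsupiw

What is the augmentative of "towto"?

"towto" ends in a vowel. The stems ending in a vowel (hefikdi → hefikden, wevawso → wevawsen, sodivo → sodiven) drop the final letter and add -en.
So towto → towten.

towten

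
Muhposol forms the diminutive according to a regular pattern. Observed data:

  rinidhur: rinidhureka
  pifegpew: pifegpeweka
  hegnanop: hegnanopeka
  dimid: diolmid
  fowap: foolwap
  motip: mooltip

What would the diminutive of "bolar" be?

"bolar" has 2 vowels. The stems with 2 vowels (dimid → diolmid, motip → mooltip, fowap → foolwap) insert -ol- after the first vowel.
So bolar → boollar.

boollar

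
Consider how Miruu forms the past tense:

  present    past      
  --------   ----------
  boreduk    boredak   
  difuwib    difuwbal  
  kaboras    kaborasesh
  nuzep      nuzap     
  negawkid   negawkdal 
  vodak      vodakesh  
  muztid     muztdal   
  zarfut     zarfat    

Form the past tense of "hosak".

vodak and boreduk both end in -k yet inflect differently (vodakesh, boredak), so the final letter is not what conditions the rule; the last vowel is.
"hosak" has last vowel 'a'. The stems whose last vowel is 'a' (kaboras → kaborasesh, vodak → vodakesh) add -esh.
So hosak → hosakesh.

hosakesh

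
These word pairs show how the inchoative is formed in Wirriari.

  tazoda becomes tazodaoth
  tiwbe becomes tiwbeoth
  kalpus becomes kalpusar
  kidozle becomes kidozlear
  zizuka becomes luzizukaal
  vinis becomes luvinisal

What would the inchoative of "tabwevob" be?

tabwevoboth

tiwbe and kidozle both end in -e yet inflect differently (tiwbeoth, kidozlear), so the final letter is not what conditions the rule; the first letter is.
"tabwevob" begins with t-. The stems beginning with t- (tazoda → tazodaoth, tiwbe → tiwbeoth) add -oth.
The other patterns: stems beginning with k- add -ar; stems beginning with v- or z- add lu- … -al around the stem.
So tabwevob → tabwevoboth.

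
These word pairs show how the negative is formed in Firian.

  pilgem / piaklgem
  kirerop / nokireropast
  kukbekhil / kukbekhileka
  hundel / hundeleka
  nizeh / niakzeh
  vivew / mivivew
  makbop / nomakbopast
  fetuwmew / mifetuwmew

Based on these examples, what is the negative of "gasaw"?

migasaw

fetuwmew and hundel both have last vowel 'e' yet inflect differently (mifetuwmew, hundeleka), so the last vowel is not what conditions the rule; the final letter is.
"gasaw" ends in -w. The stems ending in -w (fetuwmew → mifetuwmew, vivew → mivivew) add the prefix mi-.
The other patterns: stems ending in -p add no- … -ast around the stem; stems ending in -l add -eka; stems ending in -h or -m insert -ak- after the first vowel.
So gasaw → migasaw.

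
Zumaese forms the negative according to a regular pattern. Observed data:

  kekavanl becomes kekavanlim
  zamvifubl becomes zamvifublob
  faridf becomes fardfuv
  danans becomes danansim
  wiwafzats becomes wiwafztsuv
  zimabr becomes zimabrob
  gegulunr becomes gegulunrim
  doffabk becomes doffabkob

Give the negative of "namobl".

"namobl" has second-to-last letter 'b'. The stems whose second-to-last letter is 'b' (zimabr → zimabrob, doffabk → doffabkob, zamvifubl → zamvifublob) add -ob.
The other patterns: stems whose second-to-last letter is 'n' add -im; stems whose second-to-last letter is 'd' or 't' delete the last vowel and add -uv.
So namobl → namoblob.

namoblob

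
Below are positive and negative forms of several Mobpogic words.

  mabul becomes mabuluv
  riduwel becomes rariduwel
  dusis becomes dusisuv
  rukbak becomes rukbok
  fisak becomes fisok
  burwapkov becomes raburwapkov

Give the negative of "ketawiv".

ketawivuv

"ketawiv" has last vowel 'i'. The one such stem in the data (dusis → dusisuv) adds -uv, so the same rule applies.
So ketawiv → ketawivuv.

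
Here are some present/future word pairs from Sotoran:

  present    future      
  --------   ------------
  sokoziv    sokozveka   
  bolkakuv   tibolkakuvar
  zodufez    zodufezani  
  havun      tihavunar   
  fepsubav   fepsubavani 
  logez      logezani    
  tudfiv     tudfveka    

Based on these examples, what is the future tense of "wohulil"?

wohulleka

bolkakuv and tudfiv both end in -v yet inflect differently (tibolkakuvar, tudfveka), so the final letter is not what conditions the rule; the last vowel is.
"wohulil" has last vowel 'i'. The stems whose last vowel is 'i' (tudfiv → tudfveka, sokoziv → sokozveka) delete the last vowel and add -eka.
So wohulil → wohulleka.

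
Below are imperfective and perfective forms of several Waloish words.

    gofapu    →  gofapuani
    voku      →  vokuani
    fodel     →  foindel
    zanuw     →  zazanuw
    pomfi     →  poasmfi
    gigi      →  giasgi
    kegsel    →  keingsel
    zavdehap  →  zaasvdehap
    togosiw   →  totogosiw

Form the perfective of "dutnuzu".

"dutnuzu" ends in -u. The stems ending in -u (voku → vokuani, gofapu → gofapuani) add -ani.
So dutnuzu → dutnuzuani.

dutnuzuani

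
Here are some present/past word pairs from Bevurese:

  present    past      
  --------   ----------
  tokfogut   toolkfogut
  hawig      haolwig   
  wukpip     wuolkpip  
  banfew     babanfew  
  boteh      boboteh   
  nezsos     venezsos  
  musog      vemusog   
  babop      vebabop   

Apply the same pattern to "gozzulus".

"gozzulus" has last vowel 'u'. The one such stem in the data (tokfogut → toolkfogut) inserts -ol- after the first vowel (as do hawig, wukpip), so the same rule applies.
So gozzulus → goolzzulus.

goolzzulus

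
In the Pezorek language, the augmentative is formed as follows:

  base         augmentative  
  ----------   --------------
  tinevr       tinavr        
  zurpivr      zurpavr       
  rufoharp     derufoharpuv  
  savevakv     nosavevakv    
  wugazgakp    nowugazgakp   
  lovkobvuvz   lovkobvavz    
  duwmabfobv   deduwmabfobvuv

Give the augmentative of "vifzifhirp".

devifzifhirpuv

"vifzifhirp" has second-to-last letter 'r'. The one such stem in the data (rufoharp → derufoharpuv) adds de- … -uv around the stem, so the same rule applies.
So vifzifhirp → devifzifhirpuv.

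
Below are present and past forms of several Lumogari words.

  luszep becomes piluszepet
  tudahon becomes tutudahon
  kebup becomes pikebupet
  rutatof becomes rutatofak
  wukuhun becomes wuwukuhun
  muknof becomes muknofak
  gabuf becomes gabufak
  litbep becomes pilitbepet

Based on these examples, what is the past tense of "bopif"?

"bopif" ends in -f. The stems ending in -f (muknof → muknofak, gabuf → gabufak, rutatof → rutatofak) add -ak.
The other patterns: stems ending in -n repeat the first consonant+vowel as a prefix; stems ending in -p add pi- … -et around the stem.
So bopif → bopifak.

bopifak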